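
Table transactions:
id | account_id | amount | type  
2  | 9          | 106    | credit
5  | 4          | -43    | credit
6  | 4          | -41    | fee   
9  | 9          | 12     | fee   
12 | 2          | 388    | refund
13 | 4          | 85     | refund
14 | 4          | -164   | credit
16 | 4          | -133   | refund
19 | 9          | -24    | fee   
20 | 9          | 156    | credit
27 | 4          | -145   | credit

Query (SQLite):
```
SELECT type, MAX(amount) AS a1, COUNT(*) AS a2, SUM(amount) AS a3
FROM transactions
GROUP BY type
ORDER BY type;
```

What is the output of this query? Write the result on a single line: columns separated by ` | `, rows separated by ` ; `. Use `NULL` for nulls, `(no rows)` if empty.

Group transactions by type.
Per group compute: MAX(amount), COUNT(*), SUM(amount).
  credit: ids {2, 5, 14, 20, 27} → MAX(amount)=156, COUNT(*)=5, SUM(amount)=-90
  fee: ids {6, 9, 19} → MAX(amount)=12, COUNT(*)=3, SUM(amount)=-53
  refund: ids {12, 13, 16} → MAX(amount)=388, COUNT(*)=3, SUM(amount)=340

credit | 156 | 5 | -90 ; fee | 12 | 3 | -53 ; refund | 388 | 3 | 340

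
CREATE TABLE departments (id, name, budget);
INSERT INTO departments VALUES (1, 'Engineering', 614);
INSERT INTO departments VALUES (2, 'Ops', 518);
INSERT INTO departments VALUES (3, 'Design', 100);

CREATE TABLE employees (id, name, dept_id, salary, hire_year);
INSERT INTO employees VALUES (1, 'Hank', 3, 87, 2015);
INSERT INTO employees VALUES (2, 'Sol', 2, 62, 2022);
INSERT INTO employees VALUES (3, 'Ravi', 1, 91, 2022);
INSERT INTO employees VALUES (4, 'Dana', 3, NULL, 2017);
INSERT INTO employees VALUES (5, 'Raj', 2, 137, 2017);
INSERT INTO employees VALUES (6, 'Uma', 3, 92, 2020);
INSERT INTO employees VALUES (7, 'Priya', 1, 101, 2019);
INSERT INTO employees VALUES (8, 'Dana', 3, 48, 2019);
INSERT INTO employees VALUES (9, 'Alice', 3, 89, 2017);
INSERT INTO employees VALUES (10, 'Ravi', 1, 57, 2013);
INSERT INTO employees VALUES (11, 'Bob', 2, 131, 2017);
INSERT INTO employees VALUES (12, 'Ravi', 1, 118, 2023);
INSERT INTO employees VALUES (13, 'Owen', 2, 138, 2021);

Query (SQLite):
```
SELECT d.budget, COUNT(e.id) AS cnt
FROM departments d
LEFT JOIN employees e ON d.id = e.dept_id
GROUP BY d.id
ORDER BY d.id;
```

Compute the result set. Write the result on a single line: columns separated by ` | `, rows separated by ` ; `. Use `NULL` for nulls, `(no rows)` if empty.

LEFT JOIN keeps every departments row; unmatched ones get NULL for employees columns.
Group by departments.id and compute COUNT(e.id). COUNT(col) of an all-NULL group is 0.
  1: ids {3, 7, 10, 12} → COUNT(e.id)=4
  2: ids {2, 5, 11, 13} → COUNT(e.id)=4
  3: ids {1, 4, 6, 8, 9} → COUNT(e.id)=5

614 | 4 ; 518 | 4 ; 100 | 5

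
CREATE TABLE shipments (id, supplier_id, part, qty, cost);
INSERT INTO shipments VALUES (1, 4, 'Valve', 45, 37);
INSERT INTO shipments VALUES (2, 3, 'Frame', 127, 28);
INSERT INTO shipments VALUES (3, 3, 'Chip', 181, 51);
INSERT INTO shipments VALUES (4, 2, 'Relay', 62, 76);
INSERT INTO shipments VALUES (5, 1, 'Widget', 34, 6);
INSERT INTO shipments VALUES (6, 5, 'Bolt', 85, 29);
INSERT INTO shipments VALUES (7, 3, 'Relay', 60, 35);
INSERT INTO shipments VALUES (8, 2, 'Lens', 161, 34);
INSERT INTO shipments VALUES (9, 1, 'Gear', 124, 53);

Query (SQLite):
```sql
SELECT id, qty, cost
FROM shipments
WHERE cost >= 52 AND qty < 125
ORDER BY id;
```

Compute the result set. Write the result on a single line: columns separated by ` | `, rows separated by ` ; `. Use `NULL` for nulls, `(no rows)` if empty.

cost >= 52: ids {4, 9}
qty < 125: ids {1, 4, 5, 6, 7, 9}
Combine with AND.

4 | 62 | 76 ; 9 | 124 | 53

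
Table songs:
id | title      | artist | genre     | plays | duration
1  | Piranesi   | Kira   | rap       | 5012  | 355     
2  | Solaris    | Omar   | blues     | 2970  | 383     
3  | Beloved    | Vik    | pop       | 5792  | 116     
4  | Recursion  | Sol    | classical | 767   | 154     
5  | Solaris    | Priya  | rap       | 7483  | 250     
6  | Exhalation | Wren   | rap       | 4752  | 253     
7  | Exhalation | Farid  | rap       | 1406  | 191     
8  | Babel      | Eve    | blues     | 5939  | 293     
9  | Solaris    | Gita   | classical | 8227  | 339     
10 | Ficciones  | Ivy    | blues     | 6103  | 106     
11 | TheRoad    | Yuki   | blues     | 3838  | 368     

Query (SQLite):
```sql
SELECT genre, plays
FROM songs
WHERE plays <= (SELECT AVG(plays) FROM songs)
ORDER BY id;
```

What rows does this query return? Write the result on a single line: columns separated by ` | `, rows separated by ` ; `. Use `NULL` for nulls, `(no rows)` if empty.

Scalar subquery: AVG(plays) over all songs rows = 4753.545455 (≈; comparison uses full precision).
Keep rows where plays <= that value.

blues | 2970 ; classical | 767 ; rap | 4752 ; rap | 1406 ; blues | 3838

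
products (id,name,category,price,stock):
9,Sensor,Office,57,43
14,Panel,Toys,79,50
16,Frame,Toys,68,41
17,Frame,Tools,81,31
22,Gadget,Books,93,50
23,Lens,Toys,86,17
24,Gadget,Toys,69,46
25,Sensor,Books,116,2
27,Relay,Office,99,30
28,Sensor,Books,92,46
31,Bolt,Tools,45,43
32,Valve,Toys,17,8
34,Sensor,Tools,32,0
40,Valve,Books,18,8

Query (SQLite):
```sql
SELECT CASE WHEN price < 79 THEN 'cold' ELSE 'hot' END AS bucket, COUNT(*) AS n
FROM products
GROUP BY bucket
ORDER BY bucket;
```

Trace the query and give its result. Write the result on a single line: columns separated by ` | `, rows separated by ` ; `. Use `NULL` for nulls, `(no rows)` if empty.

cold | 7 ; hot | 7

Bucket rows by price < 79 → 'cold' else 'hot'; count each bucket.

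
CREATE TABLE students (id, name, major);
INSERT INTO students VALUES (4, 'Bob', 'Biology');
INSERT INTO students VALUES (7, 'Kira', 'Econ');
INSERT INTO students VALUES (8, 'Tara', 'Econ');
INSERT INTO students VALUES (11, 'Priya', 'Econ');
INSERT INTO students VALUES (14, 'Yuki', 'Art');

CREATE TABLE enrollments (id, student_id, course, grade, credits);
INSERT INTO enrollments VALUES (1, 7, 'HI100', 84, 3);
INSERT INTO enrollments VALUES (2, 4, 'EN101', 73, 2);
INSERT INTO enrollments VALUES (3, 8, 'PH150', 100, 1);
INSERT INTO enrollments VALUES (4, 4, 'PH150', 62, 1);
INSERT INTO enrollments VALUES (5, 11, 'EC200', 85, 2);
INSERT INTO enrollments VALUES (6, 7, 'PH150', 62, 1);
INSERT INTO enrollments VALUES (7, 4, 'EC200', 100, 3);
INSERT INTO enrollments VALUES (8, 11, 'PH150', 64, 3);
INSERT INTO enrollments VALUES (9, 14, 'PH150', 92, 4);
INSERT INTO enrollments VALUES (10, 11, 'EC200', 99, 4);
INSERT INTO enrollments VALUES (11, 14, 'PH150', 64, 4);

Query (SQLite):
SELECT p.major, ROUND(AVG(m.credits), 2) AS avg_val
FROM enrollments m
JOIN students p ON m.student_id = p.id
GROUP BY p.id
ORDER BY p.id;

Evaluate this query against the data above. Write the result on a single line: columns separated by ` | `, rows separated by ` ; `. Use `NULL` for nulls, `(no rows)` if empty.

Join each enrollments row to its students via student_id.
Group joined rows by students.id; compute ROUND(AVG(m.credits), 2) per group.
  4: ids {2, 4, 7} → ROUND(AVG(m.credits), 2)=2
  7: ids {1, 6} → ROUND(AVG(m.credits), 2)=2
  8: ids {3} → ROUND(AVG(m.credits), 2)=1
  11: ids {5, 8, 10} → ROUND(AVG(m.credits), 2)=3
  14: ids {9, 11} → ROUND(AVG(m.credits), 2)=4

Biology | 2 ; Econ | 2 ; Econ | 1 ; Econ | 3 ; Art | 4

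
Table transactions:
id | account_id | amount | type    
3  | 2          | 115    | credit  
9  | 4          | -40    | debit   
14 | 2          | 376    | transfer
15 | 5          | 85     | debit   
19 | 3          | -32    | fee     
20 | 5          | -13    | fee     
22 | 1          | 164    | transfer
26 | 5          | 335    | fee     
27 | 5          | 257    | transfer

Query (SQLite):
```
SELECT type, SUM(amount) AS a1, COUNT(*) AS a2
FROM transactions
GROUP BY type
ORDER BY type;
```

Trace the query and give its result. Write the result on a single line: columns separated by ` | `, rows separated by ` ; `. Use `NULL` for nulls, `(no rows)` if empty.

credit | 115 | 1 ; debit | 45 | 2 ; fee | 290 | 3 ; transfer | 797 | 3

Group transactions by type.
Per group compute: SUM(amount), COUNT(*).
  credit: ids {3} → SUM(amount)=115, COUNT(*)=1
  debit: ids {9, 15} → SUM(amount)=45, COUNT(*)=2
  fee: ids {19, 20, 26} → SUM(amount)=290, COUNT(*)=3
  transfer: ids {14, 22, 27} → SUM(amount)=797, COUNT(*)=3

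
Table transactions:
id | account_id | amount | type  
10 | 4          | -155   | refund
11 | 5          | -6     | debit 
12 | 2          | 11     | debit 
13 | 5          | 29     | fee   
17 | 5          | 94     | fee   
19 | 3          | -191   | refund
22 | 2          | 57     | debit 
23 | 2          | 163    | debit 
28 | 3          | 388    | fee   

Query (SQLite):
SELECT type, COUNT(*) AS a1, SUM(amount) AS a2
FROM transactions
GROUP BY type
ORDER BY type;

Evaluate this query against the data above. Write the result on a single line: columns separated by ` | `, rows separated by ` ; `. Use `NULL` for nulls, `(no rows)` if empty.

Group transactions by type.
Per group compute: COUNT(*), SUM(amount).
  debit: ids {11, 12, 22, 23} → COUNT(*)=4, SUM(amount)=225
  fee: ids {13, 17, 28} → COUNT(*)=3, SUM(amount)=511
  refund: ids {10, 19} → COUNT(*)=2, SUM(amount)=-346

debit | 4 | 225 ; fee | 3 | 511 ; refund | 2 | -346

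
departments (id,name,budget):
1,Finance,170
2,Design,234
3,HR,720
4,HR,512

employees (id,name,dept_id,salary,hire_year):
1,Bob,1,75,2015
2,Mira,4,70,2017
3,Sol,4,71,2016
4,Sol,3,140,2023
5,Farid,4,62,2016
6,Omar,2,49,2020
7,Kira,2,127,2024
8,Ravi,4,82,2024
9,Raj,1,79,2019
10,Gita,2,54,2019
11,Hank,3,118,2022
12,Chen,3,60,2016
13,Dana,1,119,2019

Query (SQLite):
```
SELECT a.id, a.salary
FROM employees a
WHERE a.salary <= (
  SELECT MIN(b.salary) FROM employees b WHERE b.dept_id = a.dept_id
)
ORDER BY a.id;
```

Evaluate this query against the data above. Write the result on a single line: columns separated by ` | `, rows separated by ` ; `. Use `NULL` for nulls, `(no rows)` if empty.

For each employees row a, compute MIN(salary) over rows sharing a.dept_id.
Keep row a if a.salary <= that per-group MIN.
  dept_id=1: MIN(salary) = 75
  dept_id=2: MIN(salary) = 49
  dept_id=3: MIN(salary) = 60
  dept_id=4: MIN(salary) = 62

1 | 75 ; 5 | 62 ; 6 | 49 ; 12 | 60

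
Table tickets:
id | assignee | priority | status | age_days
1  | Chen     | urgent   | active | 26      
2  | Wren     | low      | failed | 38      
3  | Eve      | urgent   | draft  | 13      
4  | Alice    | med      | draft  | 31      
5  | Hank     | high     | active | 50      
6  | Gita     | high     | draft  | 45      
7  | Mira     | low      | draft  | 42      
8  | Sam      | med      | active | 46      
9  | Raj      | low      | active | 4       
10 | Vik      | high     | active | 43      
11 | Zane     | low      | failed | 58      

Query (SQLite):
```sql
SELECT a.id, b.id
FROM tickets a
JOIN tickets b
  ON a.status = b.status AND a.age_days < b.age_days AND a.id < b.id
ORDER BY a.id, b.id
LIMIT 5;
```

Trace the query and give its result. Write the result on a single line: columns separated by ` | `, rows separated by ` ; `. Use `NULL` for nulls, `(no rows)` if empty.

Pairs (a,b) with same status, a.age_days < b.age_days, a.id < b.id.
status groups: active:{1,5,8,9,10} draft:{3,4,6,7} failed:{2,11}
Ordered by (a.id, b.id); first 5.

1 | 5 ; 1 | 8 ; 1 | 10 ; 2 | 11 ; 3 | 4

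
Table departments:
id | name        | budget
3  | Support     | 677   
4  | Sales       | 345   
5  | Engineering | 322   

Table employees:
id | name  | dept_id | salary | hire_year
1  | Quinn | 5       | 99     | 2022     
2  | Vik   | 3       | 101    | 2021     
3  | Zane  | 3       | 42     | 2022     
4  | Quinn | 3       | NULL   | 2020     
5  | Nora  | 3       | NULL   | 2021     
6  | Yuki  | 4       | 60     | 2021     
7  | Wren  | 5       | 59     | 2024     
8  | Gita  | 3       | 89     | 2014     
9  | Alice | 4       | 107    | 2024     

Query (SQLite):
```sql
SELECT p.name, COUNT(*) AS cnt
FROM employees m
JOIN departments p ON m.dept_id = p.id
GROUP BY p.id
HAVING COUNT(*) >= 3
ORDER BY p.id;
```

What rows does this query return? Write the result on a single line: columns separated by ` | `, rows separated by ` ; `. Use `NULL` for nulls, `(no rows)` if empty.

Support | 5

Join each employees row to its departments via dept_id.
Group joined rows by departments.id; compute COUNT(*) per group.
HAVING: keep groups with count ≥ 3.
  3: ids {2, 3, 4, 5, 8} → COUNT(*)=5
  4: ids {6, 9} → COUNT(*)=2
  5: ids {1, 7} → COUNT(*)=2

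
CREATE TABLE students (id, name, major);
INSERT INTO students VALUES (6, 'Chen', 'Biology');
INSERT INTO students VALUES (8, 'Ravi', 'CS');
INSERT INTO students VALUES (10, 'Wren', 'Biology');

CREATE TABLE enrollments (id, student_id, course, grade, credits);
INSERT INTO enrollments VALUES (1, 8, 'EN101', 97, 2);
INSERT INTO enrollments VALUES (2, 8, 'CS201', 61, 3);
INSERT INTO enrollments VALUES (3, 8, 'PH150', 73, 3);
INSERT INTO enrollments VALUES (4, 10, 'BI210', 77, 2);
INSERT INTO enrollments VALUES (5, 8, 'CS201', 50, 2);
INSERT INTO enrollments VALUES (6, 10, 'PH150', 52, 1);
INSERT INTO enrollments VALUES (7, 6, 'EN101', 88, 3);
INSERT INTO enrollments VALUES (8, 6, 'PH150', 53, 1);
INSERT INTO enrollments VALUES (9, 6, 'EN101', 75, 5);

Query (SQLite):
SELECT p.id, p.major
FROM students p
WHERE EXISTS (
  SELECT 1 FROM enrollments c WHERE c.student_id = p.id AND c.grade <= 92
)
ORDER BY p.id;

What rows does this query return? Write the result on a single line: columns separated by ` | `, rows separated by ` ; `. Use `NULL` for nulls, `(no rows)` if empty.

6 | Biology ; 8 | CS ; 10 | Biology

For each students row, check whether any enrollments with matching student_id has grade <= 92.
Keep rows where that is true.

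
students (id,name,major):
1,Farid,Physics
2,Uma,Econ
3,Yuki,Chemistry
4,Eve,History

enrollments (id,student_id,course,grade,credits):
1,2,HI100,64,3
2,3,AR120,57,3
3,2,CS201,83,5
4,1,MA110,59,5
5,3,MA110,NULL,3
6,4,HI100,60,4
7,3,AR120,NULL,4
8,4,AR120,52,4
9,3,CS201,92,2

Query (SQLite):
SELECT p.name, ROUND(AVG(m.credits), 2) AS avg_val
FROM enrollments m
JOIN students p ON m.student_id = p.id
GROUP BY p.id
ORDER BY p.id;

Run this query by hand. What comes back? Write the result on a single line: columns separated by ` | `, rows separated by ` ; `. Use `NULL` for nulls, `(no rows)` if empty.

Farid | 5 ; Uma | 4 ; Yuki | 3 ; Eve | 4

Join each enrollments row to its students via student_id.
Group joined rows by students.id; compute ROUND(AVG(m.credits), 2) per group.
  1: ids {4} → ROUND(AVG(m.credits), 2)=5
  2: ids {1, 3} → ROUND(AVG(m.credits), 2)=4
  3: ids {2, 5, 7, 9} → ROUND(AVG(m.credits), 2)=3
  4: ids {6, 8} → ROUND(AVG(m.credits), 2)=4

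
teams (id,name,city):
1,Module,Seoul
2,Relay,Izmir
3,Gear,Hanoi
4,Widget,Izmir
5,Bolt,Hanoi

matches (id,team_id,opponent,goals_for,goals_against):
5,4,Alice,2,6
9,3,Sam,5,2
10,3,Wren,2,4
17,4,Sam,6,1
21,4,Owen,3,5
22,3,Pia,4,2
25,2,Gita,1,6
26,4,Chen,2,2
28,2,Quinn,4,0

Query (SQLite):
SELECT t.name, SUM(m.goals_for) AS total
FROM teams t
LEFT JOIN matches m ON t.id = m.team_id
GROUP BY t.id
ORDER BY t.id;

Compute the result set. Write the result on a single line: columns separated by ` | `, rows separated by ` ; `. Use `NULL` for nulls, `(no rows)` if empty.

Module | NULL ; Relay | 5 ; Gear | 11 ; Widget | 13 ; Bolt | NULL

LEFT JOIN keeps every teams row; unmatched ones get NULL for matches columns.
Group by teams.id and compute SUM(m.goals_for). SUM over an all-NULL group is NULL.
  1: ids {—} → SUM(m.goals_for)=NULL
  2: ids {25, 28} → SUM(m.goals_for)=5
  3: ids {9, 10, 22} → SUM(m.goals_for)=11
  4: ids {5, 17, 21, 26} → SUM(m.goals_for)=13
  5: ids {—} → SUM(m.goals_for)=NULL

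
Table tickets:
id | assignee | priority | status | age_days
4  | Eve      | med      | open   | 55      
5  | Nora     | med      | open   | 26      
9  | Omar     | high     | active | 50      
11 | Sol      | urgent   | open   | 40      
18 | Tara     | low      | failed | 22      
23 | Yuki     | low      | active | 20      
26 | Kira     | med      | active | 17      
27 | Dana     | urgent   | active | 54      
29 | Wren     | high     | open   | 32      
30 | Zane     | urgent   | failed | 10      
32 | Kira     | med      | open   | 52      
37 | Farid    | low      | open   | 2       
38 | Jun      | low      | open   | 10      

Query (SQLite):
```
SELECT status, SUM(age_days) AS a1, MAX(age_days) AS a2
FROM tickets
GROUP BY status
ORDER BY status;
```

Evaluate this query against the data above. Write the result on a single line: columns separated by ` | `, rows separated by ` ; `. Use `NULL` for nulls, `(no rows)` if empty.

Group tickets by status.
Per group compute: SUM(age_days), MAX(age_days).
  active: ids {9, 23, 26, 27} → SUM(age_days)=141, MAX(age_days)=54
  failed: ids {18, 30} → SUM(age_days)=32, MAX(age_days)=22
  open: ids {4, 5, 11, 29, 32, 37, 38} → SUM(age_days)=217, MAX(age_days)=55

active | 141 | 54 ; failed | 32 | 22 ; open | 217 | 55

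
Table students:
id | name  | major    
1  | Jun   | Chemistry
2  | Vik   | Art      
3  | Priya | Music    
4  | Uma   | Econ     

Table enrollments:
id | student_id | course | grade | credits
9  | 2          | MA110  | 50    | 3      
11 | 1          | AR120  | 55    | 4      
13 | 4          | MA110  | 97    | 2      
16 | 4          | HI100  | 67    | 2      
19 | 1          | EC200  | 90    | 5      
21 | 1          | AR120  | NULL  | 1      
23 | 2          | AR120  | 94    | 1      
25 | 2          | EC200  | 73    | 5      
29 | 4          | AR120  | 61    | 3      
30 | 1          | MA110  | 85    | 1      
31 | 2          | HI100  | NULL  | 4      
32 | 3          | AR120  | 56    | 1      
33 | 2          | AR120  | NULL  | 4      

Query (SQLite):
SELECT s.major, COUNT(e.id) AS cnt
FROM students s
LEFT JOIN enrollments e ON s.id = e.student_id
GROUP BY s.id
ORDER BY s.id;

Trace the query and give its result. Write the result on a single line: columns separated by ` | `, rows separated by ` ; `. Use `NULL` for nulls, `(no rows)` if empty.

Chemistry | 4 ; Art | 5 ; Music | 1 ; Econ | 3

LEFT JOIN keeps every students row; unmatched ones get NULL for enrollments columns.
Group by students.id and compute COUNT(e.id). COUNT(col) of an all-NULL group is 0.
  1: ids {11, 19, 21, 30} → COUNT(e.id)=4
  2: ids {9, 23, 25, 31, 33} → COUNT(e.id)=5
  3: ids {32} → COUNT(e.id)=1
  4: ids {13, 16, 29} → COUNT(e.id)=3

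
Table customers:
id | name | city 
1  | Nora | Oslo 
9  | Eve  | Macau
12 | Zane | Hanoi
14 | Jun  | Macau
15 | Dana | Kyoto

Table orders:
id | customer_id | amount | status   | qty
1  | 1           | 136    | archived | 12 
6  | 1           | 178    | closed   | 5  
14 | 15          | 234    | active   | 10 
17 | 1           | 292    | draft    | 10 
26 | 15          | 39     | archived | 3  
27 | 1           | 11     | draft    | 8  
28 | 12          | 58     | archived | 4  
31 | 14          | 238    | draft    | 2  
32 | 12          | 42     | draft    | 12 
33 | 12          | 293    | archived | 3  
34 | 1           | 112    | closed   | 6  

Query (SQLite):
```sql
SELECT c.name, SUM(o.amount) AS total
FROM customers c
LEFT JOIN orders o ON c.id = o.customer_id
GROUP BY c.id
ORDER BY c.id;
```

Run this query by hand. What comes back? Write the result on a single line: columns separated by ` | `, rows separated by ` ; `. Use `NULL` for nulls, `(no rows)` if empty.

Nora | 729 ; Eve | NULL ; Zane | 393 ; Jun | 238 ; Dana | 273

LEFT JOIN keeps every customers row; unmatched ones get NULL for orders columns.
Group by customers.id and compute SUM(o.amount). SUM over an all-NULL group is NULL.
  1: ids {1, 6, 17, 27, 34} → SUM(o.amount)=729
  9: ids {—} → SUM(o.amount)=NULL
  12: ids {28, 32, 33} → SUM(o.amount)=393
  14: ids {31} → SUM(o.amount)=238
  15: ids {14, 26} → SUM(o.amount)=273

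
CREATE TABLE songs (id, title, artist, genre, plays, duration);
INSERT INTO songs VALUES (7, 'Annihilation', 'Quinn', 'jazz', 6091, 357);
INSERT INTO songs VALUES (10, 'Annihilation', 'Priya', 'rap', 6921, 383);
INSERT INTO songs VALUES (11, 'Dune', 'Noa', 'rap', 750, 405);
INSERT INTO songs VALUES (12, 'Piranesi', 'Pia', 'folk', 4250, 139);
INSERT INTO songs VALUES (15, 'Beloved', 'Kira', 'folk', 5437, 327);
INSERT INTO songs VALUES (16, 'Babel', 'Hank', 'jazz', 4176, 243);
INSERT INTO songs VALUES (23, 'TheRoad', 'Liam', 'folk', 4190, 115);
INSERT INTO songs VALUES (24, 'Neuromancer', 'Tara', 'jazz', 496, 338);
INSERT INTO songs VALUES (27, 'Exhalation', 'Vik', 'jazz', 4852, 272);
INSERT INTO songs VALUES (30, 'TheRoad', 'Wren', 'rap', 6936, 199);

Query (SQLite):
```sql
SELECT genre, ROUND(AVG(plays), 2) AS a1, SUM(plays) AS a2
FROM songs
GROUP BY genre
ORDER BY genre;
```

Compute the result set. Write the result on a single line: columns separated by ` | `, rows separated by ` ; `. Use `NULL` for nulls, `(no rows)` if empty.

folk | 4625.67 | 13877 ; jazz | 3903.75 | 15615 ; rap | 4869 | 14607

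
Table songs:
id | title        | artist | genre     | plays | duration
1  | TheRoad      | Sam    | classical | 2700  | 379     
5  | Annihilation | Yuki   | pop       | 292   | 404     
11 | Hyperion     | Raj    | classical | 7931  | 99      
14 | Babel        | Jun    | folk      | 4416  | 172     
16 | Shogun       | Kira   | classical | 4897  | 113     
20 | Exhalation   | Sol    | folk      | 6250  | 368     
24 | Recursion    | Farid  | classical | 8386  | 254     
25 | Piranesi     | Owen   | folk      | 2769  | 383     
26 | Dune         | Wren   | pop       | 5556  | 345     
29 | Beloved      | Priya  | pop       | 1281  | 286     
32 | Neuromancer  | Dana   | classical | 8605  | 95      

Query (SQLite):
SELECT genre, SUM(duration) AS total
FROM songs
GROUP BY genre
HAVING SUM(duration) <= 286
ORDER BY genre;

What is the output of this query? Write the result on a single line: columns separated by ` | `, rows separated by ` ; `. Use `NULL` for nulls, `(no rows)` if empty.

(no rows)

Partition songs by genre; compute SUM(duration) within each group.
HAVING: keep groups where SUM(duration) <= 286.
  classical: ids {1, 11, 16, 24, 32} → SUM(duration)=940
  folk: ids {14, 20, 25} → SUM(duration)=923
  pop: ids {5, 26, 29} → SUM(duration)=1035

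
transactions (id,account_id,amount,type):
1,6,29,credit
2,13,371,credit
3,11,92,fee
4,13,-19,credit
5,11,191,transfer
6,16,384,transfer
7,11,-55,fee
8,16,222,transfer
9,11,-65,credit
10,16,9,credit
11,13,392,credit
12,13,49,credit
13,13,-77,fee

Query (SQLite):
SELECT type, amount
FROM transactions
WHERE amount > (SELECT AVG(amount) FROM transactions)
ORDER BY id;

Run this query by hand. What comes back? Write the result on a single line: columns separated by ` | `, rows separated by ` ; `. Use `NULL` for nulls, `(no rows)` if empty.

credit | 371 ; transfer | 191 ; transfer | 384 ; transfer | 222 ; credit | 392

Scalar subquery: AVG(amount) over all transactions rows = 117.153846 (≈; comparison uses full precision).
Keep rows where amount > that value.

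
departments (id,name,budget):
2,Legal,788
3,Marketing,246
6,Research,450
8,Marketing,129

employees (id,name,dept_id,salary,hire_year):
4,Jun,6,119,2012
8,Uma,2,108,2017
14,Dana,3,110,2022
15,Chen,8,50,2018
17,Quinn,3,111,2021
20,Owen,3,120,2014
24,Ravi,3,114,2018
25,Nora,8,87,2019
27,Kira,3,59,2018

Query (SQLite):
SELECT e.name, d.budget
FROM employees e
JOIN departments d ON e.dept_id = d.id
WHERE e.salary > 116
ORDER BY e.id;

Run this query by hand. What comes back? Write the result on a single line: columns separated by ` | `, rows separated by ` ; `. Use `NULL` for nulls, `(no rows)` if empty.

Each employees row matches the departments row where dept_id = departments.id.
Then keep rows with e.salary > 116.

Jun | 450 ; Owen | 246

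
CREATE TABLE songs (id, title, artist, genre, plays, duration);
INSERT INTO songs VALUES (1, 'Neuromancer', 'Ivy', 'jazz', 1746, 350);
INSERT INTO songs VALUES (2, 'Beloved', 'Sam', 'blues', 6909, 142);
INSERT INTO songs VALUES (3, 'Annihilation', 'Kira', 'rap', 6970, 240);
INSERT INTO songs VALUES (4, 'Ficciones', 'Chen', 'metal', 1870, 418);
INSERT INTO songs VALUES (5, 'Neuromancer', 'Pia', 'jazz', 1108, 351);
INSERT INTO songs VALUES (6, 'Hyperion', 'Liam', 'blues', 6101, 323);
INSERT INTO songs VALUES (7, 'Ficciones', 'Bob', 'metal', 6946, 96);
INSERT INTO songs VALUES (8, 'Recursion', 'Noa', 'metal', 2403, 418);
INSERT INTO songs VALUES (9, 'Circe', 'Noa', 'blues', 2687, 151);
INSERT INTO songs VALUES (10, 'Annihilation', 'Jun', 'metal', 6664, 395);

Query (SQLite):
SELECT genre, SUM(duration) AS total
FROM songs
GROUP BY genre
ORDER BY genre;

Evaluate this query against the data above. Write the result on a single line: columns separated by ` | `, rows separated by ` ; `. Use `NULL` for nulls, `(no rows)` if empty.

Partition songs by genre; compute SUM(duration) within each group.
  blues: ids {2, 6, 9} → SUM(duration)=616
  jazz: ids {1, 5} → SUM(duration)=701
  metal: ids {4, 7, 8, 10} → SUM(duration)=1327
  rap: ids {3} → SUM(duration)=240

blues | 616 ; jazz | 701 ; metal | 1327 ; rap | 240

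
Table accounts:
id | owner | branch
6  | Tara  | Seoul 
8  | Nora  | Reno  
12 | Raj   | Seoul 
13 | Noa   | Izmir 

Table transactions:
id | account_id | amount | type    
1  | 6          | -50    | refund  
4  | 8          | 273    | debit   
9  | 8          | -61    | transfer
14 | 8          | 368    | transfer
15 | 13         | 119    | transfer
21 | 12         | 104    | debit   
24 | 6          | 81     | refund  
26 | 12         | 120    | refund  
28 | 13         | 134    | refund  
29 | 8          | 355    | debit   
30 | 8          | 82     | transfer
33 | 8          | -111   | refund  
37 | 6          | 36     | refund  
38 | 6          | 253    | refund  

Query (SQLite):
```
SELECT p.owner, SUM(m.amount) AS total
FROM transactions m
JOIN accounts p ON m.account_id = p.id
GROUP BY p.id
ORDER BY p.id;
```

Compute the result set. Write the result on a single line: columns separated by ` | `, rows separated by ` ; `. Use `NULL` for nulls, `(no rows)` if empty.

Join each transactions row to its accounts via account_id.
Group joined rows by accounts.id; compute SUM(m.amount) per group.
  6: ids {1, 24, 37, 38} → SUM(m.amount)=320
  8: ids {4, 9, 14, 29, 30, 33} → SUM(m.amount)=906
  12: ids {21, 26} → SUM(m.amount)=224
  13: ids {15, 28} → SUM(m.amount)=253

Tara | 320 ; Nora | 906 ; Raj | 224 ; Noa | 253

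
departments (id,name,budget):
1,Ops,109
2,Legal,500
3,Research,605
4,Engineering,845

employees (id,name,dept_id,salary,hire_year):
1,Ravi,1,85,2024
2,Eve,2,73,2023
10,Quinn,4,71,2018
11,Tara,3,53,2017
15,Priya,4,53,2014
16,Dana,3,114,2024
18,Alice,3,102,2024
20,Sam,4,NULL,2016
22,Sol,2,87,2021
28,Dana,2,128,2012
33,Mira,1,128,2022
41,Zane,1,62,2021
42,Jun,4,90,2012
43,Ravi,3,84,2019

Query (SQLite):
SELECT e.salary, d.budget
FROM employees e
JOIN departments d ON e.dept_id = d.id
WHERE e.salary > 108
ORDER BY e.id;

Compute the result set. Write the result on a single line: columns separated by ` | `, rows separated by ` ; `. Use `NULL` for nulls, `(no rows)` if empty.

114 | 605 ; 128 | 500 ; 128 | 109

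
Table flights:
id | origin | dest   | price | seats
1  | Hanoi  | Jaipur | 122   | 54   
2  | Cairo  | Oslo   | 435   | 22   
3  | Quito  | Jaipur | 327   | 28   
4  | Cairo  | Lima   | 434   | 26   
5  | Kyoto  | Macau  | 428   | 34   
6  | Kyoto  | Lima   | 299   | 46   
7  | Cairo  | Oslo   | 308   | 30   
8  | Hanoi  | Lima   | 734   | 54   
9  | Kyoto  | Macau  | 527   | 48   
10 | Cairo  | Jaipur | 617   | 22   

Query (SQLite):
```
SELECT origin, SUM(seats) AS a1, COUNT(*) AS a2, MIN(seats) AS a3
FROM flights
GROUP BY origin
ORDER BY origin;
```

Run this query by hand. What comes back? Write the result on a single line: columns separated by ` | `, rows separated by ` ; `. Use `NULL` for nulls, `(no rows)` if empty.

Cairo | 100 | 4 | 22 ; Hanoi | 108 | 2 | 54 ; Kyoto | 128 | 3 | 34 ; Quito | 28 | 1 | 28

Group flights by origin.
Per group compute: SUM(seats), COUNT(*), MIN(seats).
  Cairo: ids {2, 4, 7, 10} → SUM(seats)=100, COUNT(*)=4, MIN(seats)=22
  Hanoi: ids {1, 8} → SUM(seats)=108, COUNT(*)=2, MIN(seats)=54
  Kyoto: ids {5, 6, 9} → SUM(seats)=128, COUNT(*)=3, MIN(seats)=34
  Quito: ids {3} → SUM(seats)=28, COUNT(*)=1, MIN(seats)=28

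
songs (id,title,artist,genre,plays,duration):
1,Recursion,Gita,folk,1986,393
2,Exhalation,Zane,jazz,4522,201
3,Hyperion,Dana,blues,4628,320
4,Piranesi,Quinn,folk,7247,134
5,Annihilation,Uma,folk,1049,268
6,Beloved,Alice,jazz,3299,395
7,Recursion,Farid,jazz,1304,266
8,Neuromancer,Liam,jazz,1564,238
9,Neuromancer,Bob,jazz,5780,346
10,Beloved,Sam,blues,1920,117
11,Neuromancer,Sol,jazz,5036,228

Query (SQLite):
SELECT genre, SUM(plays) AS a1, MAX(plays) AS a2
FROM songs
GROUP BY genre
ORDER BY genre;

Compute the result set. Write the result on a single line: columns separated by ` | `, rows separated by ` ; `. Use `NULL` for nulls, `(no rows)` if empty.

blues | 6548 | 4628 ; folk | 10282 | 7247 ; jazz | 21505 | 5780

Group songs by genre.
Per group compute: SUM(plays), MAX(plays).
  blues: ids {3, 10} → SUM(plays)=6548, MAX(plays)=4628
  folk: ids {1, 4, 5} → SUM(plays)=10282, MAX(plays)=7247
  jazz: ids {2, 6, 7, 8, 9, 11} → SUM(plays)=21505, MAX(plays)=5780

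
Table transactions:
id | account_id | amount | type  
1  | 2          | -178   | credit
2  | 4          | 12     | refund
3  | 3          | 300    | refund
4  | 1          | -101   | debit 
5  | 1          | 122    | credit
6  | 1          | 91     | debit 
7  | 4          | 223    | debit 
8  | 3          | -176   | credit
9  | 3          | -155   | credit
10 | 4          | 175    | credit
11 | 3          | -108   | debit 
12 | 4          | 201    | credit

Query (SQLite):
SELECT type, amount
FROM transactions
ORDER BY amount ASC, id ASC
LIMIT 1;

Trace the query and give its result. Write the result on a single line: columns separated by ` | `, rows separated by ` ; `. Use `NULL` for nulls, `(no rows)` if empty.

credit | -178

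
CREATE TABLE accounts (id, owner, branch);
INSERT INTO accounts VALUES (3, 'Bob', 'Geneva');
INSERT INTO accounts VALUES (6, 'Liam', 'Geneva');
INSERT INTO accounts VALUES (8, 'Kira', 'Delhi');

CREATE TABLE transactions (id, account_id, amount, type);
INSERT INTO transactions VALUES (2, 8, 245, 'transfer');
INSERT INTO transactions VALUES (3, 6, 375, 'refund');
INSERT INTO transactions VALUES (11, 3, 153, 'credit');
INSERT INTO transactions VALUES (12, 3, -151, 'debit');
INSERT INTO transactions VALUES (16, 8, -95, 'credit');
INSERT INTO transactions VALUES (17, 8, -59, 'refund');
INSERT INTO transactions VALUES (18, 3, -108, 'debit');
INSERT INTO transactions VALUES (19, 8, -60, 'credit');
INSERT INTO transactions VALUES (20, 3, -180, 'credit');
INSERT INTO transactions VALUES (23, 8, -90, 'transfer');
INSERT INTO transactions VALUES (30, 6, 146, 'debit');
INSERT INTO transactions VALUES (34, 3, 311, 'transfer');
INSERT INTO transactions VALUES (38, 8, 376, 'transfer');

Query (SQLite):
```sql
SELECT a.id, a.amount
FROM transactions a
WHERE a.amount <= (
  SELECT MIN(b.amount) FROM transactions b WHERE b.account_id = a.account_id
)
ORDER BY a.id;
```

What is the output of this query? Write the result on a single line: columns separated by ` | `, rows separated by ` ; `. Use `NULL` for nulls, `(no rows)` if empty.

16 | -95 ; 20 | -180 ; 30 | 146

For each transactions row a, compute MIN(amount) over rows sharing a.account_id.
Keep row a if a.amount <= that per-group MIN.
  account_id=3: MIN(amount) = -180
  account_id=6: MIN(amount) = 146
  account_id=8: MIN(amount) = -95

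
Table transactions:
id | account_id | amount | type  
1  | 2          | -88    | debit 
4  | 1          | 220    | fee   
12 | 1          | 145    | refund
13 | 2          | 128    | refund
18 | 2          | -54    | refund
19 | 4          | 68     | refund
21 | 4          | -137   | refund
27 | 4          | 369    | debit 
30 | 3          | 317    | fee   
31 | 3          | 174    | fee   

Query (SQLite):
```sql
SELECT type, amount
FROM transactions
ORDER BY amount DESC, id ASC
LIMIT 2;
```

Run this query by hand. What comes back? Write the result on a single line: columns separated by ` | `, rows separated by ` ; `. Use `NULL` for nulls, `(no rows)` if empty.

debit | 369 ; fee | 317

Sort by amount desc, tiebreak id asc: (369, id=27), (317, id=30), (220, id=4), (174, id=31), (145, id=12) …. Take first 2.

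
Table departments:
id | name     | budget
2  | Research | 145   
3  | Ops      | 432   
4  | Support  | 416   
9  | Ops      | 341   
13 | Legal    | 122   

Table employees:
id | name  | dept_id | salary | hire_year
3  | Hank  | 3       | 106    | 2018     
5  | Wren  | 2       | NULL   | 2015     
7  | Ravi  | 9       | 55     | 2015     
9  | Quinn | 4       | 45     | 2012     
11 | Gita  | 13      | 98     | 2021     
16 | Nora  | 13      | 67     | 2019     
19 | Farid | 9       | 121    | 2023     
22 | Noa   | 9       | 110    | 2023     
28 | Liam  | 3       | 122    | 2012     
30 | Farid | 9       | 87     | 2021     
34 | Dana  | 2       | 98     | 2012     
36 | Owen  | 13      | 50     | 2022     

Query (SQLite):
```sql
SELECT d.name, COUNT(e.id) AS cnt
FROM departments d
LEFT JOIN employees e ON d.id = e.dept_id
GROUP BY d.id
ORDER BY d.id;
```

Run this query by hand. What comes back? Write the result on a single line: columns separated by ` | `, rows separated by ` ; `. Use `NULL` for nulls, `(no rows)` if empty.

Research | 2 ; Ops | 2 ; Support | 1 ; Ops | 4 ; Legal | 3

LEFT JOIN keeps every departments row; unmatched ones get NULL for employees columns.
Group by departments.id and compute COUNT(e.id). COUNT(col) of an all-NULL group is 0.
  2: ids {5, 34} → COUNT(e.id)=2
  3: ids {3, 28} → COUNT(e.id)=2
  4: ids {9} → COUNT(e.id)=1
  9: ids {7, 19, 22, 30} → COUNT(e.id)=4
  13: ids {11, 16, 36} → COUNT(e.id)=3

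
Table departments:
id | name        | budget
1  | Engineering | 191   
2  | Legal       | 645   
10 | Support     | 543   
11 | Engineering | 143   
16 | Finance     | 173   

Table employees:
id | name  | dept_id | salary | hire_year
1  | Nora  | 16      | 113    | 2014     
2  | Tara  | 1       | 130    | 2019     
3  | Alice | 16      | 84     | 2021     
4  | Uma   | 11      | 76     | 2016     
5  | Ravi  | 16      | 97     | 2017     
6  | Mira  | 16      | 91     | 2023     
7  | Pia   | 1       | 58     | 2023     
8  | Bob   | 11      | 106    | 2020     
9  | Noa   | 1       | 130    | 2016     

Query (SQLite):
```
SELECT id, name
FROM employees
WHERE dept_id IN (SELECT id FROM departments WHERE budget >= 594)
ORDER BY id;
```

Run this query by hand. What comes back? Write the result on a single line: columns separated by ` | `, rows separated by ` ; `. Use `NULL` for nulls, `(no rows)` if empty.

Inner query: departments.id where budget >= 594.
Outer: keep employees rows whose dept_id is in that set.
Inner query → {2}

(no rows)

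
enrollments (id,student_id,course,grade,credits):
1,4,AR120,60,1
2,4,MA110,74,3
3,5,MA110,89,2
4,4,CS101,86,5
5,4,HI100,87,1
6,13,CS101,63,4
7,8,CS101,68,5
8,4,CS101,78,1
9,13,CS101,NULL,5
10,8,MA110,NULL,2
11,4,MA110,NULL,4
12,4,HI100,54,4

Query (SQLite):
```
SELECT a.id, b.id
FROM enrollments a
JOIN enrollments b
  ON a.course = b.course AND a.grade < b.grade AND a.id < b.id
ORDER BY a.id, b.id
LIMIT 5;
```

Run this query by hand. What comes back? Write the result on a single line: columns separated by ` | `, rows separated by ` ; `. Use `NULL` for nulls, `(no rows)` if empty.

2 | 3 ; 6 | 7 ; 6 | 8 ; 7 | 8

Pairs (a,b) with same course, a.grade < b.grade, a.id < b.id.
course groups: AR120:{1} CS101:{4,6,7,8,9} HI100:{5,12} MA110:{2,3,10,11}
Ordered by (a.id, b.id); first 5.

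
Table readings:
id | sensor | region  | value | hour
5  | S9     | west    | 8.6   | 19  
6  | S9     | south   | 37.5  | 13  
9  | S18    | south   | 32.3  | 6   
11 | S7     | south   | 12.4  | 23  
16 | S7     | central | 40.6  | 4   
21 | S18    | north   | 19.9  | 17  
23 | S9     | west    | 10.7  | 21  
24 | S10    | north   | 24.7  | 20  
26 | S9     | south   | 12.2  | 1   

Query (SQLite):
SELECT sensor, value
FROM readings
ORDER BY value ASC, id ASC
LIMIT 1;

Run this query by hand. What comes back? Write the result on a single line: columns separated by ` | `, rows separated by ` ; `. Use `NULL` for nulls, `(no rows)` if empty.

Sort by value asc, tiebreak id asc: (8.6, id=5), (10.7, id=23), (12.2, id=26), (12.4, id=11) …. Take first 1.

S9 | 8.6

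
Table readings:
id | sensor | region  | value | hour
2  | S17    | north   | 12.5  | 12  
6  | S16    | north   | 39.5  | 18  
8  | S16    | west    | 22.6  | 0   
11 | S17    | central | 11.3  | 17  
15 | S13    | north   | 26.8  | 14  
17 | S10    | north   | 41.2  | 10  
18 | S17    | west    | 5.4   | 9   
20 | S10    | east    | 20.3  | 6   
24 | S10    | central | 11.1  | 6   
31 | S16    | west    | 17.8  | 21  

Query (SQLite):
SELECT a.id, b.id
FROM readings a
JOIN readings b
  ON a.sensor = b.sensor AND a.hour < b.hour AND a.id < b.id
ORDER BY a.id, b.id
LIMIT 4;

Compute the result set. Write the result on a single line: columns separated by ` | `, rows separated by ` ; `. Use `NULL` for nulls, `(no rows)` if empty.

Pairs (a,b) with same sensor, a.hour < b.hour, a.id < b.id.
sensor groups: S10:{17,20,24} S13:{15} S16:{6,8,31} S17:{2,11,18}
Ordered by (a.id, b.id); first 4.

2 | 11 ; 6 | 31 ; 8 | 31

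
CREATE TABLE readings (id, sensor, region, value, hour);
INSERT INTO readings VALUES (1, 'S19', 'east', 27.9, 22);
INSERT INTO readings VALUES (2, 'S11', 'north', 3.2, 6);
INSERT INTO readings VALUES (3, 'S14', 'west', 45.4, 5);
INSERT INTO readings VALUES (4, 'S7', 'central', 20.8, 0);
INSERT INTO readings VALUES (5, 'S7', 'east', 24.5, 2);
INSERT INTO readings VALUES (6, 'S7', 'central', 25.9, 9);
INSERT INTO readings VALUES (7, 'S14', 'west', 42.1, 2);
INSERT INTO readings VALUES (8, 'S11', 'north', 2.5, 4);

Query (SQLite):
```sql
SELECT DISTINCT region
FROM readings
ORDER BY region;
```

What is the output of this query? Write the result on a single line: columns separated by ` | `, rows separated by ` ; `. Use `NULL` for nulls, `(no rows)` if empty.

central ; east ; north ; west

Collect distinct region values from readings.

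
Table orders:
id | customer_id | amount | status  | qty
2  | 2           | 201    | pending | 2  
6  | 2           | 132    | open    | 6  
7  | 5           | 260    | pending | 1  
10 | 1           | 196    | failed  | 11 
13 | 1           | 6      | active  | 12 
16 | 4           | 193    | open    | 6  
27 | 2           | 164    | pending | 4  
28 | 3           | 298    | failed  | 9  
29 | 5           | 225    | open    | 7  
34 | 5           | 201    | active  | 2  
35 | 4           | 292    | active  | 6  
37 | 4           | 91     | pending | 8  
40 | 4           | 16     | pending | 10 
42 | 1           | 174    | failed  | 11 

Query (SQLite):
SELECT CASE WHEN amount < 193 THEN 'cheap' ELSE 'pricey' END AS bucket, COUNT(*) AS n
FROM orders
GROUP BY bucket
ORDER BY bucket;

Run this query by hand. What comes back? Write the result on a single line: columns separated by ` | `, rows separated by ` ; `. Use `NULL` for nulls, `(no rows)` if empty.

Bucket rows by amount < 193 → 'cheap' else 'pricey'; count each bucket.

cheap | 6 ; pricey | 8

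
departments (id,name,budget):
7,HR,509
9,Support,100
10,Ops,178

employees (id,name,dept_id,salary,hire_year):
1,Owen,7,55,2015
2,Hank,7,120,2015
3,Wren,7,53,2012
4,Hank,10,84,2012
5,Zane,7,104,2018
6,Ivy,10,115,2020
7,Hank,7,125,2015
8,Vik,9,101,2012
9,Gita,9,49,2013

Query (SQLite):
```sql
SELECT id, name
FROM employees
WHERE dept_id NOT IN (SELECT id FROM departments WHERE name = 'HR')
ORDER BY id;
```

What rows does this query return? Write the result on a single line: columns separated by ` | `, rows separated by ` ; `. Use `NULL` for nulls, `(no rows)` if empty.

Inner query: departments.id where name = 'HR'.
Outer: keep employees rows whose dept_id is not in that set.
Inner query → {7}

4 | Hank ; 6 | Ivy ; 8 | Vik ; 9 | Gita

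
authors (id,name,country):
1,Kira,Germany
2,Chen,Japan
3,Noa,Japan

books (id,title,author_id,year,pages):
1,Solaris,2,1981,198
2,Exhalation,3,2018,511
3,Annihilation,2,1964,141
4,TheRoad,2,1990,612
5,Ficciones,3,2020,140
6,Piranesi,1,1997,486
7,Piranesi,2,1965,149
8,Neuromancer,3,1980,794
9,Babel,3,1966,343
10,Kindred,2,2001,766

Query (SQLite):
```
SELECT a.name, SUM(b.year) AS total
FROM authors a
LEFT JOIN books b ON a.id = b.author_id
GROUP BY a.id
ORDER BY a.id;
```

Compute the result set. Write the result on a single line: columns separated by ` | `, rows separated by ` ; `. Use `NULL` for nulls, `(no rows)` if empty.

LEFT JOIN keeps every authors row; unmatched ones get NULL for books columns.
Group by authors.id and compute SUM(b.year). SUM over an all-NULL group is NULL.
  1: ids {6} → SUM(b.year)=1997
  2: ids {1, 3, 4, 7, 10} → SUM(b.year)=9901
  3: ids {2, 5, 8, 9} → SUM(b.year)=7984

Kira | 1997 ; Chen | 9901 ; Noa | 7984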